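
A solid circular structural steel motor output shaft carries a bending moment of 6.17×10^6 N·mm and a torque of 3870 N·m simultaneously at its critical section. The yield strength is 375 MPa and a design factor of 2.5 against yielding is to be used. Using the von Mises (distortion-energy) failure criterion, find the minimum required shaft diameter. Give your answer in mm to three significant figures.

σ_allow = σ_y/n = 375/2.5 = 150.0 MPa.
For a solid shaft σ_b = 32M/(πd³) and τ = 16T/(πd³), so the von Mises stress is σ' = (16/πd³)·√(4M²+3T²).
√(4M²+3T²) = √(4×(6.170×10^6)² + 3×(3.870×10^6)²) = 1.404×10^7 N·mm.
d³ = 16×1.404×10^7/(π×150.0) = 476800 mm³.
d = 78.12 mm.

d = 78.1 mm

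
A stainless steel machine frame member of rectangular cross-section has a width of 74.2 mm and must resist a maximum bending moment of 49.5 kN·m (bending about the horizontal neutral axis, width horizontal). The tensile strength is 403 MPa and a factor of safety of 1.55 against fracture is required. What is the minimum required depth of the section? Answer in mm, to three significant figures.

σ_allow = 403/1.55 = 260.0 MPa.
For a rectangular section σ = 6M/(bh²), so h² = 6M/(b σ_allow) = 6×4.9500×10^7/(74.2×260.0) = 15390 mm².
h = 124.1 mm.

h = 124 mm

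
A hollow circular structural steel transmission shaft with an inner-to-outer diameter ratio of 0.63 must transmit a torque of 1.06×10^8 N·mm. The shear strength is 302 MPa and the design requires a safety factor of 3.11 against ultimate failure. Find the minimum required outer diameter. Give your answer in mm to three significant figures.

τ_allow = 302/3.11 = 97.11 MPa.
For a hollow shaft τ = 16T/[πd_o³(1−k⁴)] with k = 0.63, so 1−k⁴ = 0.8425.
d_o³ = 16T/[π τ_allow (1−k⁴)] = 16×1.0600×10^8/(π×97.11×0.8425) = 6.599×10^6 mm³.
d_o = 187.6 mm.

d_o = 188 mm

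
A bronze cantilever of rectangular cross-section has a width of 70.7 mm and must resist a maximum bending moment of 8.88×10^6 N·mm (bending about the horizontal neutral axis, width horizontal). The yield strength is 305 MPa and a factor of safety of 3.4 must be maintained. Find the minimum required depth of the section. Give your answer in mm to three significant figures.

h = 91.7 mm

σ_allow = 305/3.4 = 89.71 MPa.
For a rectangular section σ = 6M/(bh²), so h² = 6M/(b σ_allow) = 6×8880000/(70.7×89.71) = 8401 mm².
h = 91.66 mm.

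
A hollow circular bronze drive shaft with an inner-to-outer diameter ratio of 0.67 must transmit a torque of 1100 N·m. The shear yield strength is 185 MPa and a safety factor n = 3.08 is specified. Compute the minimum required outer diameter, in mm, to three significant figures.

d_o = 48.9 mm

τ_allow = 185/3.08 = 60.06 MPa.
For a hollow shaft τ = 16T/[πd_o³(1−k⁴)] with k = 0.67, so 1−k⁴ = 0.7985.
d_o³ = 16T/[π τ_allow (1−k⁴)] = 16×1100000/(π×60.06×0.7985) = 116800 mm³.
d_o = 48.88 mm.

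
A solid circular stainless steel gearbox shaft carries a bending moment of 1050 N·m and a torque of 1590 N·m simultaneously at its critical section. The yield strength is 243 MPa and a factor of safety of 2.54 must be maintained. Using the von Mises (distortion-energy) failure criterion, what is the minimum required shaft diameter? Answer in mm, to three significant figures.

σ_allow = σ_y/n = 243/2.54 = 95.67 MPa.
For a solid shaft σ_b = 32M/(πd³) and τ = 16T/(πd³), so the von Mises stress is σ' = (16/πd³)·√(4M²+3T²).
√(4M²+3T²) = √(4×(1.050×10^6)² + 3×(1.590×10^6)²) = 3.463×10^6 N·mm.
d³ = 16×3.463×10^6/(π×95.67) = 184400 mm³.
d = 56.92 mm.

d = 56.9 mm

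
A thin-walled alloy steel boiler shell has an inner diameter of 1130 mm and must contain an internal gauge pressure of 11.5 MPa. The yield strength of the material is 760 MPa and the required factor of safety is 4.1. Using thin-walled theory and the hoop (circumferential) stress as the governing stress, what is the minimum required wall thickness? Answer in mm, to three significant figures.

σ_allow = 760/4.1 = 185.4 MPa.
Hoop stress σ_h = pD/(2t), so t = pD/(2σ_allow) = 11.5×1130/(2×185.4) = 35.05 mm.

t = 35.1 mm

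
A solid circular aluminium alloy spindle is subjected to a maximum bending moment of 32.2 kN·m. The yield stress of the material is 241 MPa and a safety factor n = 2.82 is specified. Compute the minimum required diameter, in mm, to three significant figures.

d = 157 mm

σ_allow = 241/2.82 = 85.46 MPa.
For a solid circular section σ = 32M/(πd³), so d³ = 32M/(π σ_allow) = 32×3.2200×10^7/(π×85.46) = 3.838×10^6 mm³.
d = 156.6 mm.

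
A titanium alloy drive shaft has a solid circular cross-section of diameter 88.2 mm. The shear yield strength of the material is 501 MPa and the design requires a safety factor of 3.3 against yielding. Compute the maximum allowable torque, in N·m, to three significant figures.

τ_allow = 501/3.3 = 151.8 MPa.
For a solid shaft T_allow = τ_allow·πd³/16; πd³/16 = π×88.2³/16 = 134700 mm³.
T_allow = 151.8×134700 = 2.045×10^7 N·mm = 20450 N·m.

T_allow = 20500 N·m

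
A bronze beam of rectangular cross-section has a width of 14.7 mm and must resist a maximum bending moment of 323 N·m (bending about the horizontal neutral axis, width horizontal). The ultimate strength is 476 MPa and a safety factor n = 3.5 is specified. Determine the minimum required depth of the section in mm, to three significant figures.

h = 31.1 mm

σ_allow = 476/3.5 = 136.0 MPa.
For a rectangular section σ = 6M/(bh²), so h² = 6M/(b σ_allow) = 6×323000/(14.7×136.0) = 969.4 mm².
h = 31.13 mm.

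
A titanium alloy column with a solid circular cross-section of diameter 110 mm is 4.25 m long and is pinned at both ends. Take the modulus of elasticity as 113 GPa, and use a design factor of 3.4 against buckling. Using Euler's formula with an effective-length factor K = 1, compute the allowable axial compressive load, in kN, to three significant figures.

I = πd⁴/64 = π×110⁴/64 = 7.187×10^6 mm⁴.
Effective length L_e = KL = 1×4.25 m = 4250 mm.
Euler critical load P_cr = π²EI/L_e² = π²×113000×7.187×10^6/4250² = 443800 N.
P_allow = P_cr/n = 443800/3.4 = 130500 N.

P_allow = 131 kN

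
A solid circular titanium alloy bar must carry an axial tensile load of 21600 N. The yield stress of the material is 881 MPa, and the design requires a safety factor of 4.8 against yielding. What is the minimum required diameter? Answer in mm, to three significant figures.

d = 12.2 mm

Allowable stress σ_allow = 881/4.8 = 183.5 MPa.
Required area A = F/σ_allow = 21600/183.5 = 117.7 mm².
A = πd²/4 → d = √(4A/π) = 12.24 mm.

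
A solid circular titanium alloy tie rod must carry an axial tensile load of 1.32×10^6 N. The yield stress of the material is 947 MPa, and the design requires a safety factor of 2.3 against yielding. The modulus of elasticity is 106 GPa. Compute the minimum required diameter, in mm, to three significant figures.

Allowable stress σ_allow = 947/2.3 = 411.7 MPa.
Required area A = F/σ_allow = 1320000/411.7 = 3206 mm².
A = πd²/4 → d = √(4A/π) = 63.89 mm.

d = 63.9 mm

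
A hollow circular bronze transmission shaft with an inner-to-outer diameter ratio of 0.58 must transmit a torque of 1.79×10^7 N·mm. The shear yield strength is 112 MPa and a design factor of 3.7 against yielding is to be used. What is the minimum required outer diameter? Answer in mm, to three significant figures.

τ_allow = 112/3.7 = 30.27 MPa.
For a hollow shaft τ = 16T/[πd_o³(1−k⁴)] with k = 0.58, so 1−k⁴ = 0.8868.
d_o³ = 16T/[π τ_allow (1−k⁴)] = 16×1.7900×10^7/(π×30.27×0.8868) = 3.396×10^6 mm³.
d_o = 150.3 mm.

d_o = 150 mm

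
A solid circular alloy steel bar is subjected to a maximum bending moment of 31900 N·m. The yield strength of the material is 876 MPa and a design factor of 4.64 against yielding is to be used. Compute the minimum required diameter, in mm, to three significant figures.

σ_allow = 876/4.64 = 188.8 MPa.
For a solid circular section σ = 32M/(πd³), so d³ = 32M/(π σ_allow) = 32×3.1900×10^7/(π×188.8) = 1.721×10^6 mm³.
d = 119.8 mm.

d = 120 mm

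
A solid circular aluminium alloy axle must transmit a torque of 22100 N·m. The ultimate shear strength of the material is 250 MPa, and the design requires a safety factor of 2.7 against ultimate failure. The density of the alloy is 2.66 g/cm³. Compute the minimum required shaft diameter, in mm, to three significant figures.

Allowable shear stress τ_allow = 250/2.7 = 92.59 MPa.
For a solid shaft τ = 16T/(πd³), so d³ = 16T/(π τ_allow) = 16×2.2100×10^7/(π×92.59) = 1.216×10^6 mm³.
d = (1.216×10^6)^(1/3) = 106.7 mm.

d = 107 mm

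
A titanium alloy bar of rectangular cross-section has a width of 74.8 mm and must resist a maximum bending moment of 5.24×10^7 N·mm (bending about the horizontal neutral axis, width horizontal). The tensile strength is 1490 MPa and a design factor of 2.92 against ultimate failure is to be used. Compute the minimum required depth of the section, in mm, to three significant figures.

σ_allow = 1490/2.92 = 510.3 MPa.
For a rectangular section σ = 6M/(bh²), so h² = 6M/(b σ_allow) = 6×5.2400×10^7/(74.8×510.3) = 8237 mm².
h = 90.76 mm.

h = 90.8 mm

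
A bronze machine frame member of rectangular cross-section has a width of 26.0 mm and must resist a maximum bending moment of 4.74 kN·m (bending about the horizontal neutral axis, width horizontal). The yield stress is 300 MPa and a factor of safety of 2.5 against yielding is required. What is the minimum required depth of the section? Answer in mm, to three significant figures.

σ_allow = 300/2.5 = 120.0 MPa.
For a rectangular section σ = 6M/(bh²), so h² = 6M/(b σ_allow) = 6×4740000/(26.0×120.0) = 9115 mm².
h = 95.47 mm.

h = 95.5 mm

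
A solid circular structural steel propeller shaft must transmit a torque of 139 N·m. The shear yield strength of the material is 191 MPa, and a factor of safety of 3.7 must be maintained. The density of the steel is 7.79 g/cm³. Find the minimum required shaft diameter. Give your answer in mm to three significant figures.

Allowable shear stress τ_allow = 191/3.7 = 51.62 MPa.
For a solid shaft τ = 16T/(πd³), so d³ = 16T/(π τ_allow) = 16×139000/(π×51.62) = 13710 mm³.
d = (13710)^(1/3) = 23.94 mm.

d = 23.9 mm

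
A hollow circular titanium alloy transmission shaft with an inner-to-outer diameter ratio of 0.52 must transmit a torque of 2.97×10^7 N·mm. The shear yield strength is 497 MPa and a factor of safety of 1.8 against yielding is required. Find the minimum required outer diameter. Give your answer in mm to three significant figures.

d_o = 83.9 mm

τ_allow = 497/1.8 = 276.1 MPa.
For a hollow shaft τ = 16T/[πd_o³(1−k⁴)] with k = 0.52, so 1−k⁴ = 0.9269.
d_o³ = 16T/[π τ_allow (1−k⁴)] = 16×2.9700×10^7/(π×276.1×0.9269) = 591000 mm³.
d_o = 83.92 mm.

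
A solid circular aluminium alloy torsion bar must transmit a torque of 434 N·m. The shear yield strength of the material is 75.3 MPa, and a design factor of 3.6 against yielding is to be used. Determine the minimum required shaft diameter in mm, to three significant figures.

Allowable shear stress τ_allow = 75.3/3.6 = 20.92 MPa.
For a solid shaft τ = 16T/(πd³), so d³ = 16T/(π τ_allow) = 16×434000/(π×20.92) = 105700 mm³.
d = (105700)^(1/3) = 47.28 mm.

d = 47.3 mm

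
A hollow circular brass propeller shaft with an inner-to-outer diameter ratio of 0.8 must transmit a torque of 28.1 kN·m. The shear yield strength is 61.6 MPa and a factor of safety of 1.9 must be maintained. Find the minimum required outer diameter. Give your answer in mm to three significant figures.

d_o = 196 mm

τ_allow = 61.6/1.9 = 32.42 MPa.
For a hollow shaft τ = 16T/[πd_o³(1−k⁴)] with k = 0.8, so 1−k⁴ = 0.5904.
d_o³ = 16T/[π τ_allow (1−k⁴)] = 16×2.8100×10^7/(π×32.42×0.5904) = 7.477×10^6 mm³.
d_o = 195.5 mm.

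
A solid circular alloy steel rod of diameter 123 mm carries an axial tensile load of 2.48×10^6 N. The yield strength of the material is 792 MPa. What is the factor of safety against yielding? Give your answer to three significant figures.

A = πd²/4 = 11880 mm².
σ = F/A = 2480000/11880 = 208.7 MPa.
n = 792/208.7 = 3.795.

n = 3.79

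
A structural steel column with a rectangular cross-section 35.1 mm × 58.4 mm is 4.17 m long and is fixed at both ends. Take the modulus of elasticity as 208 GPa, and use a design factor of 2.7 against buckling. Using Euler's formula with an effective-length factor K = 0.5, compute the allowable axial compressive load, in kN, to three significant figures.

P_allow = 36.8 kN

Buckling occurs about the weak axis: I_min = h·b³/12 = 58.4×35.1³/12 = 210500 mm⁴ (b = 35.1 mm is the smaller dimension).
Effective length L_e = KL = 0.5×4.17 m = 2085 mm.
Euler critical load P_cr = π²EI/L_e² = π²×208000×210500/2085² = 99380 N.
P_allow = P_cr/n = 99380/2.7 = 36810 N.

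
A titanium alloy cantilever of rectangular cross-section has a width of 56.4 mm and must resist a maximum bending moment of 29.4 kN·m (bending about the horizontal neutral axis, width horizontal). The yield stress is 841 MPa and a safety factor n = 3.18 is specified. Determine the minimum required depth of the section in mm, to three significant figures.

h = 109 mm

σ_allow = 841/3.18 = 264.5 MPa.
For a rectangular section σ = 6M/(bh²), so h² = 6M/(b σ_allow) = 6×2.9400×10^7/(56.4×264.5) = 11830 mm².
h = 108.7 mm.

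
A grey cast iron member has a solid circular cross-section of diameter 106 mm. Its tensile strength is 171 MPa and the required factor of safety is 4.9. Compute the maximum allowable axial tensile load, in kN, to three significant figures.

F_allow = 308 kN

σ_allow = 171/4.9 = 34.90 MPa.
A = πd²/4 = π×106²/4 = 8825 mm².
F_allow = σ_allow × A = 34.90×8825 = 308000 N.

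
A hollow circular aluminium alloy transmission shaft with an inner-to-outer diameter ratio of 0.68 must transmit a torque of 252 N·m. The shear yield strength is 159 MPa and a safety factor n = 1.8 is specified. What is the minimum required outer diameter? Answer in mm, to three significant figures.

d_o = 26.4 mm

τ_allow = 159/1.8 = 88.33 MPa.
For a hollow shaft τ = 16T/[πd_o³(1−k⁴)] with k = 0.68, so 1−k⁴ = 0.7862.
d_o³ = 16T/[π τ_allow (1−k⁴)] = 16×252000/(π×88.33×0.7862) = 18480 mm³.
d_o = 26.44 mm.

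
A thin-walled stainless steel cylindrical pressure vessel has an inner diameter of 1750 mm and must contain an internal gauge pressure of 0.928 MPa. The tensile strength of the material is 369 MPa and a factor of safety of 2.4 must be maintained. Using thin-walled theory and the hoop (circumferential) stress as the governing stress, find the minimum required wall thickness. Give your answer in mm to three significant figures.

t = 5.28 mm

σ_allow = 369/2.4 = 153.8 MPa.
Hoop stress σ_h = pD/(2t), so t = pD/(2σ_allow) = 0.928×1750/(2×153.8) = 5.281 mm.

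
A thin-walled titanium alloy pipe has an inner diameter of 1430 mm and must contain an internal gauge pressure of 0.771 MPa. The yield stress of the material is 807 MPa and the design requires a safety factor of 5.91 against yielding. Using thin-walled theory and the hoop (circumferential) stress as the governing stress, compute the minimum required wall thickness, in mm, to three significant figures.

t = 4.04 mm

σ_allow = 807/5.91 = 136.5 MPa.
Hoop stress σ_h = pD/(2t), so t = pD/(2σ_allow) = 0.771×1430/(2×136.5) = 4.037 mm.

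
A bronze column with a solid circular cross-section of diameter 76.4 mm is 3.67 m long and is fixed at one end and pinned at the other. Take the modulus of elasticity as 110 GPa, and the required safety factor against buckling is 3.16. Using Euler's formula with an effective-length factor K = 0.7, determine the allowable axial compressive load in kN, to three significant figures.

I = πd⁴/64 = π×76.4⁴/64 = 1.672×10^6 mm⁴.
Effective length L_e = KL = 0.7×3.67 m = 2569 mm.
Euler critical load P_cr = π²EI/L_e² = π²×110000×1.672×10^6/2569² = 275100 N.
P_allow = P_cr/n = 275100/3.16 = 87060 N.

P_allow = 87.1 kN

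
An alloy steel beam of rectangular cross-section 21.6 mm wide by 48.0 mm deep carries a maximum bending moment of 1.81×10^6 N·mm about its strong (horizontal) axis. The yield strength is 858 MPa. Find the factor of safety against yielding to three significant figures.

Section modulus S = bh²/6 = 21.6×48.0²/6 = 8294 mm³.
σ = M/S = 1810000/8294 = 218.2 MPa.
n = 858/218.2 = 3.932.

n = 3.93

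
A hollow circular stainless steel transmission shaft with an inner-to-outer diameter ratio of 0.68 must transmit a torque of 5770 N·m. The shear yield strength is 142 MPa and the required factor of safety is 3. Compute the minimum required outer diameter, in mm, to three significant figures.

τ_allow = 142/3 = 47.33 MPa.
For a hollow shaft τ = 16T/[πd_o³(1−k⁴)] with k = 0.68, so 1−k⁴ = 0.7862.
d_o³ = 16T/[π τ_allow (1−k⁴)] = 16×5770000/(π×47.33×0.7862) = 789700 mm³.
d_o = 92.43 mm.

d_o = 92.4 mm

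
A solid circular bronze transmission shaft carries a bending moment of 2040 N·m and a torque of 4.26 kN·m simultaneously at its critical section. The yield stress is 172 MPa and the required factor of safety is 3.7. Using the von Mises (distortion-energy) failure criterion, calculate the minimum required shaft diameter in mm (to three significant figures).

σ_allow = σ_y/n = 172/3.7 = 46.49 MPa.
For a solid shaft σ_b = 32M/(πd³) and τ = 16T/(πd³), so the von Mises stress is σ' = (16/πd³)·√(4M²+3T²).
√(4M²+3T²) = √(4×(2.040×10^6)² + 3×(4.260×10^6)²) = 8.431×10^6 N·mm.
d³ = 16×8.431×10^6/(π×46.49) = 923700 mm³.
d = 97.39 mm.

d = 97.4 mm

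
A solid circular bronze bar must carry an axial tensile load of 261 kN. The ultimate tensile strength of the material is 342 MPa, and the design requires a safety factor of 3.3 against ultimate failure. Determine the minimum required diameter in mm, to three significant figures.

d = 56.6 mm

Allowable stress σ_allow = 342/3.3 = 103.6 MPa.
Required area A = F/σ_allow = 261000/103.6 = 2518 mm².
A = πd²/4 → d = √(4A/π) = 56.63 mm.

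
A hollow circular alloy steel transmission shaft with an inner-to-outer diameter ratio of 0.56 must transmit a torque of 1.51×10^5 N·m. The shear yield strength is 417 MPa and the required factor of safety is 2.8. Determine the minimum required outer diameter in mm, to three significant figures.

τ_allow = 417/2.8 = 148.9 MPa.
For a hollow shaft τ = 16T/[πd_o³(1−k⁴)] with k = 0.56, so 1−k⁴ = 0.9017.
d_o³ = 16T/[π τ_allow (1−k⁴)] = 16×1.5100×10^8/(π×148.9×0.9017) = 5.727×10^6 mm³.
d_o = 178.9 mm.

d_o = 179 mm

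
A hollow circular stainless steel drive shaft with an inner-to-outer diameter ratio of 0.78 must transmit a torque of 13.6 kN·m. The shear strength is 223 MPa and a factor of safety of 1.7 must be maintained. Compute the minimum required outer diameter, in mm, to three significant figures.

τ_allow = 223/1.7 = 131.2 MPa.
For a hollow shaft τ = 16T/[πd_o³(1−k⁴)] with k = 0.78, so 1−k⁴ = 0.6298.
d_o³ = 16T/[π τ_allow (1−k⁴)] = 16×1.3600×10^7/(π×131.2×0.6298) = 838300 mm³.
d_o = 94.29 mm.

d_o = 94.3 mm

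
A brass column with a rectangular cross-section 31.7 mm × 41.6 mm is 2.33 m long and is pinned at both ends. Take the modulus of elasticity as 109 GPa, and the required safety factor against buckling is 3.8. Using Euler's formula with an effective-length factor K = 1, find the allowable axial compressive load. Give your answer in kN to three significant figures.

Buckling occurs about the weak axis: I_min = h·b³/12 = 41.6×31.7³/12 = 110400 mm⁴ (b = 31.7 mm is the smaller dimension).
Effective length L_e = KL = 1×2.33 m = 2330 mm.
Euler critical load P_cr = π²EI/L_e² = π²×109000×110400/2330² = 21880 N.
P_allow = P_cr/n = 21880/3.8 = 5759 N.

P_allow = 5.76 kN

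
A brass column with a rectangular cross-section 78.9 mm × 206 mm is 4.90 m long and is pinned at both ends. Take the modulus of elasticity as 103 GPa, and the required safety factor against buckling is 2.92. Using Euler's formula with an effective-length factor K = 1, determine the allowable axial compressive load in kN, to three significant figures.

P_allow = 122 kN

Buckling occurs about the weak axis: I_min = h·b³/12 = 206×78.9³/12 = 8.432×10^6 mm⁴ (b = 78.9 mm is the smaller dimension).
Effective length L_e = KL = 1×4.90 m = 4900 mm.
Euler critical load P_cr = π²EI/L_e² = π²×103000×8.432×10^6/4900² = 357000 N.
P_allow = P_cr/n = 357000/2.92 = 122300 N.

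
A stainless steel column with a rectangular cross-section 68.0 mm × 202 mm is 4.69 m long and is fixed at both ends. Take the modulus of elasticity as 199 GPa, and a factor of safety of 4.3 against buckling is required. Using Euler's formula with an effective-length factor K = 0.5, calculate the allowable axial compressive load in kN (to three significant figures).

P_allow = 440 kN

Buckling occurs about the weak axis: I_min = h·b³/12 = 202×68.0³/12 = 5.293×10^6 mm⁴ (b = 68.0 mm is the smaller dimension).
Effective length L_e = KL = 0.5×4.69 m = 2345 mm.
Euler critical load P_cr = π²EI/L_e² = π²×199000×5.293×10^6/2345² = 1.890×10^6 N.
P_allow = P_cr/n = 1.890×10^6/4.3 = 439600 N.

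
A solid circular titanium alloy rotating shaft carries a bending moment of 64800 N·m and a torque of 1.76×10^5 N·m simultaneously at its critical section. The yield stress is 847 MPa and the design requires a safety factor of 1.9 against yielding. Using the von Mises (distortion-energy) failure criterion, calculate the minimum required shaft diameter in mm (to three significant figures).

d = 156 mm

σ_allow = σ_y/n = 847/1.9 = 445.8 MPa.
For a solid shaft σ_b = 32M/(πd³) and τ = 16T/(πd³), so the von Mises stress is σ' = (16/πd³)·√(4M²+3T²).
√(4M²+3T²) = √(4×(6.480×10^7)² + 3×(1.760×10^8)²) = 3.312×10^8 N·mm.
d³ = 16×3.312×10^8/(π×445.8) = 3.784×10^6 mm³.
d = 155.8 mm.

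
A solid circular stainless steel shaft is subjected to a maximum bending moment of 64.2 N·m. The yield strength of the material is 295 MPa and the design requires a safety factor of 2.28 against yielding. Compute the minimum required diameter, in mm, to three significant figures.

σ_allow = 295/2.28 = 129.4 MPa.
For a solid circular section σ = 32M/(πd³), so d³ = 32M/(π σ_allow) = 32×64200/(π×129.4) = 5054 mm³.
d = 17.16 mm.

d = 17.2 mm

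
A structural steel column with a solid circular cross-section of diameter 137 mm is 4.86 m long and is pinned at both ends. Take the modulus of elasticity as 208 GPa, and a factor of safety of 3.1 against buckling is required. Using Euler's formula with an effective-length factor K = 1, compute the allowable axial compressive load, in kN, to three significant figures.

I = πd⁴/64 = π×137⁴/64 = 1.729×10^7 mm⁴.
Effective length L_e = KL = 1×4.86 m = 4860 mm.
Euler critical load P_cr = π²EI/L_e² = π²×208000×1.729×10^7/4860² = 1.503×10^6 N.
P_allow = P_cr/n = 1.503×10^6/3.1 = 484800 N.

P_allow = 485 kN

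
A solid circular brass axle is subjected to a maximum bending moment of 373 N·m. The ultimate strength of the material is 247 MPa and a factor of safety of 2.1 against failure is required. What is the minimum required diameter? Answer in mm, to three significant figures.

d = 31.8 mm

σ_allow = 247/2.1 = 117.6 MPa.
For a solid circular section σ = 32M/(πd³), so d³ = 32M/(π σ_allow) = 32×373000/(π×117.6) = 32300 mm³.
d = 31.85 mm.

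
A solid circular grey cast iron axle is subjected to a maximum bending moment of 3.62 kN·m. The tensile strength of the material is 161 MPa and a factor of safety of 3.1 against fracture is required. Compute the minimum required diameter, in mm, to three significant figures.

d = 89.2 mm

σ_allow = 161/3.1 = 51.94 MPa.
For a solid circular section σ = 32M/(πd³), so d³ = 32M/(π σ_allow) = 32×3620000/(π×51.94) = 710000 mm³.
d = 89.21 mm.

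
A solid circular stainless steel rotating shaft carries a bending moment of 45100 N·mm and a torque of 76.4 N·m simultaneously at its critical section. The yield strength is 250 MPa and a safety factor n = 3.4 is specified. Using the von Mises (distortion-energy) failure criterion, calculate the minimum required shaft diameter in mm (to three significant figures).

d = 22.3 mm

σ_allow = σ_y/n = 250/3.4 = 73.53 MPa.
For a solid shaft σ_b = 32M/(πd³) and τ = 16T/(πd³), so the von Mises stress is σ' = (16/πd³)·√(4M²+3T²).
√(4M²+3T²) = √(4×(45100)² + 3×(76400)²) = 160100 N·mm.
d³ = 16×160100/(π×73.53) = 11090 mm³.
d = 22.30 mm.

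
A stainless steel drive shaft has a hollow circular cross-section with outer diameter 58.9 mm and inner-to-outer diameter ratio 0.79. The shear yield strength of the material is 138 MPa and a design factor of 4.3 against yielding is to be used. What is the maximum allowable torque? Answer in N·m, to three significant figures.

T_allow = 786 N·m

τ_allow = 138/4.3 = 32.09 MPa.
For a hollow shaft T_allow = τ_allow·πd_o³(1−k⁴)/16 with 1−k⁴ = 0.6105, so πd_o³(1−k⁴)/16 = 24490 mm³.
T_allow = 32.09×24490 = 786100 N·mm = 786.1 N·m.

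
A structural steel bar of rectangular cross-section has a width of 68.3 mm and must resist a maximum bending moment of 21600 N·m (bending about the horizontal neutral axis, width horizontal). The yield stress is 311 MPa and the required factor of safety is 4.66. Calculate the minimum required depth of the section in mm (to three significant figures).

h = 169 mm

σ_allow = 311/4.66 = 66.74 MPa.
For a rectangular section σ = 6M/(bh²), so h² = 6M/(b σ_allow) = 6×2.1600×10^7/(68.3×66.74) = 28430 mm².
h = 168.6 mm.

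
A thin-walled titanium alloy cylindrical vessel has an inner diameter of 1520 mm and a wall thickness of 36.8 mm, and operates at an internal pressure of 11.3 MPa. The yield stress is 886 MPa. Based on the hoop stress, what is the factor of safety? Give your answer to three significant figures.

n = 3.80

σ_h = pD/(2t) = 11.3×1520/(2×36.8) = 233.4 MPa.
n = 886/233.4 = 3.797.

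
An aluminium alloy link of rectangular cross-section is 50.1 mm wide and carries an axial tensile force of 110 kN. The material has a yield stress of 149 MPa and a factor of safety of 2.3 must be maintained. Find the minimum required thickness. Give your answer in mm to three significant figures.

t = 33.9 mm

σ_allow = 149/2.3 = 64.78 MPa.
Required area A = F/σ_allow = 110000/64.78 = 1698 mm².
t = A/w = 1698/50.1 = 33.89 mm.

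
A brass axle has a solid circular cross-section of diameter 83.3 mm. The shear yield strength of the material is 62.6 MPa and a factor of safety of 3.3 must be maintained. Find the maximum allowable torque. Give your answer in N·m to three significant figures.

T_allow = 2150 N·m

τ_allow = 62.6/3.3 = 18.97 MPa.
For a solid shaft T_allow = τ_allow·πd³/16; πd³/16 = π×83.3³/16 = 113500 mm³.
T_allow = 18.97×113500 = 2.153×10^6 N·mm = 2153 N·m.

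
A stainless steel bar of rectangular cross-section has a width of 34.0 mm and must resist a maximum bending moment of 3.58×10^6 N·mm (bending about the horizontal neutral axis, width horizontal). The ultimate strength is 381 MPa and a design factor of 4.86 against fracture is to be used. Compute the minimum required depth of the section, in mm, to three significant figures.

σ_allow = 381/4.86 = 78.40 MPa.
For a rectangular section σ = 6M/(bh²), so h² = 6M/(b σ_allow) = 6×3580000/(34.0×78.40) = 8059 mm².
h = 89.77 mm.

h = 89.8 mm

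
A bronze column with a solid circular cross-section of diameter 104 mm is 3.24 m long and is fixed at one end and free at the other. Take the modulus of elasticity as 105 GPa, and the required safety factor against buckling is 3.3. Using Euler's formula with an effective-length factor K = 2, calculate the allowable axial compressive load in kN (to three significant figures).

I = πd⁴/64 = π×104⁴/64 = 5.743×10^6 mm⁴.
Effective length L_e = KL = 2×3.24 m = 6480 mm.
Euler critical load P_cr = π²EI/L_e² = π²×105000×5.743×10^6/6480² = 141700 N.
P_allow = P_cr/n = 141700/3.3 = 42950 N.

P_allow = 42.9 kN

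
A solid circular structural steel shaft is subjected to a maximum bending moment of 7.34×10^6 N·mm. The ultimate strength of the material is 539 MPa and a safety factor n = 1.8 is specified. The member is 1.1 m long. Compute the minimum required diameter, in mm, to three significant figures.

σ_allow = 539/1.8 = 299.4 MPa.
For a solid circular section σ = 32M/(πd³), so d³ = 32M/(π σ_allow) = 32×7340000/(π×299.4) = 249700 mm³.
d = 62.97 mm.

d = 63.0 mm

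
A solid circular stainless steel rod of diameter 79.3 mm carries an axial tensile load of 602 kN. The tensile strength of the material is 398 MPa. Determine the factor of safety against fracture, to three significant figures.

n = 3.27

A = πd²/4 = 4939 mm².
σ = F/A = 602000/4939 = 121.9 MPa.
n = 398/121.9 = 3.265.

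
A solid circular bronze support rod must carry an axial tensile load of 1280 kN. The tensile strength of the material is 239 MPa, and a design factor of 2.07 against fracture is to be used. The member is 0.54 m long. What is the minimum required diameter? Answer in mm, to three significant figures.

d = 119 mm

Allowable stress σ_allow = 239/2.07 = 115.5 MPa.
Required area A = F/σ_allow = 1280000/115.5 = 11090 mm².
A = πd²/4 → d = √(4A/π) = 118.8 mm.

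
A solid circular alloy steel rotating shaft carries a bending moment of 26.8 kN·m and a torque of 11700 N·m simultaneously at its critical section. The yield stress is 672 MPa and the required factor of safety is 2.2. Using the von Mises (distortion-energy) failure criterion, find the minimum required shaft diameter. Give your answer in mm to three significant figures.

σ_allow = σ_y/n = 672/2.2 = 305.5 MPa.
For a solid shaft σ_b = 32M/(πd³) and τ = 16T/(πd³), so the von Mises stress is σ' = (16/πd³)·√(4M²+3T²).
√(4M²+3T²) = √(4×(2.680×10^7)² + 3×(1.170×10^7)²) = 5.730×10^7 N·mm.
d³ = 16×5.730×10^7/(π×305.5) = 955400 mm³.
d = 98.49 mm.

d = 98.5 mm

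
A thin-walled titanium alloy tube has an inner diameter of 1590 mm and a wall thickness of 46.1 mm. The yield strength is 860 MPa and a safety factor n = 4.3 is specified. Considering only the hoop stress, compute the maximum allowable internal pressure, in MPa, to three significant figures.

σ_allow = 860/4.3 = 200.0 MPa.
σ_h = pD/(2t) → p_allow = 2σ_allow t/D = 2×200.0×46.1/1590 = 11.60 MPa.

p_allow = 11.6 MPa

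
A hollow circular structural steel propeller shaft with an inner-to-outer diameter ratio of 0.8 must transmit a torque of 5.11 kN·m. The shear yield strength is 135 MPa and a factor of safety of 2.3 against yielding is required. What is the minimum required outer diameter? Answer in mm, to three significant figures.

d_o = 90.9 mm

τ_allow = 135/2.3 = 58.70 MPa.
For a hollow shaft τ = 16T/[πd_o³(1−k⁴)] with k = 0.8, so 1−k⁴ = 0.5904.
d_o³ = 16T/[π τ_allow (1−k⁴)] = 16×5110000/(π×58.70×0.5904) = 751000 mm³.
d_o = 90.90 mm.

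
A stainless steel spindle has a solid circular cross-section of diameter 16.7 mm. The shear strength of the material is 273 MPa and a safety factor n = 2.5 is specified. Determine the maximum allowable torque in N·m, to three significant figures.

T_allow = 99.9 N·m

τ_allow = 273/2.5 = 109.2 MPa.
For a solid shaft T_allow = τ_allow·πd³/16; πd³/16 = π×16.7³/16 = 914.5 mm³.
T_allow = 109.2×914.5 = 99860 N·mm = 99.86 N·m.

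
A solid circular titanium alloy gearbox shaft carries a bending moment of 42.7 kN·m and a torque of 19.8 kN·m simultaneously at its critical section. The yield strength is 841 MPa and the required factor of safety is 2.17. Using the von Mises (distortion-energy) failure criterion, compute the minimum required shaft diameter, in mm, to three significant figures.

σ_allow = σ_y/n = 841/2.17 = 387.6 MPa.
For a solid shaft σ_b = 32M/(πd³) and τ = 16T/(πd³), so the von Mises stress is σ' = (16/πd³)·√(4M²+3T²).
√(4M²+3T²) = √(4×(4.270×10^7)² + 3×(1.980×10^7)²) = 9.203×10^7 N·mm.
d³ = 16×9.203×10^7/(π×387.6) = 1.209×10^6 mm³.
d = 106.5 mm.

d = 107 mm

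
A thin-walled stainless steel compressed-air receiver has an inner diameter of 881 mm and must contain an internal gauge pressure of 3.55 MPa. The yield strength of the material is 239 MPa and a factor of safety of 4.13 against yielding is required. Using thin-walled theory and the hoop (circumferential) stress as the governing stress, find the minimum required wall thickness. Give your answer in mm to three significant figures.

σ_allow = 239/4.13 = 57.87 MPa.
Hoop stress σ_h = pD/(2t), so t = pD/(2σ_allow) = 3.55×881/(2×57.87) = 27.02 mm.

t = 27.0 mm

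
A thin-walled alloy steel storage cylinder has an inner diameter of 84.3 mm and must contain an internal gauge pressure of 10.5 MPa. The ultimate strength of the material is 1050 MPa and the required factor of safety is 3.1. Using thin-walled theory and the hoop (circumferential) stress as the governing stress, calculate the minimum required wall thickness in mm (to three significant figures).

σ_allow = 1050/3.1 = 338.7 MPa.
Hoop stress σ_h = pD/(2t), so t = pD/(2σ_allow) = 10.5×84.3/(2×338.7) = 1.307 mm.

t = 1.31 mm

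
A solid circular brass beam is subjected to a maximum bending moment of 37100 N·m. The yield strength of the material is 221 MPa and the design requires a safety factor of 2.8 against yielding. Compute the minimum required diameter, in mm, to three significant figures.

σ_allow = 221/2.8 = 78.93 MPa.
For a solid circular section σ = 32M/(πd³), so d³ = 32M/(π σ_allow) = 32×3.7100×10^7/(π×78.93) = 4.788×10^6 mm³.
d = 168.5 mm.

d = 169 mm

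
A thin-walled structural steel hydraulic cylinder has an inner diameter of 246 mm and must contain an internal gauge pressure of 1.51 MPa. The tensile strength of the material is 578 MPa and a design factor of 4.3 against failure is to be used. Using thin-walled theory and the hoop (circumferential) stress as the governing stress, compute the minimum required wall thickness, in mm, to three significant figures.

t = 1.38 mm

σ_allow = 578/4.3 = 134.4 MPa.
Hoop stress σ_h = pD/(2t), so t = pD/(2σ_allow) = 1.51×246/(2×134.4) = 1.382 mm.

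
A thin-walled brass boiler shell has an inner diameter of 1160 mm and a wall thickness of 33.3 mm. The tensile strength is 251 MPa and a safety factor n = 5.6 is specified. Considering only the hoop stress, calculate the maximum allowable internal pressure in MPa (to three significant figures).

σ_allow = 251/5.6 = 44.82 MPa.
σ_h = pD/(2t) → p_allow = 2σ_allow t/D = 2×44.82×33.3/1160 = 2.573 MPa.

p_allow = 2.57 MPa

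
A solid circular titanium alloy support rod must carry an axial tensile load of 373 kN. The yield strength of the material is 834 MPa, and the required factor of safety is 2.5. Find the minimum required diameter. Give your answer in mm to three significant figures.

Allowable stress σ_allow = 834/2.5 = 333.6 MPa.
Required area A = F/σ_allow = 373000/333.6 = 1118 mm².
A = πd²/4 → d = √(4A/π) = 37.73 mm.

d = 37.7 mm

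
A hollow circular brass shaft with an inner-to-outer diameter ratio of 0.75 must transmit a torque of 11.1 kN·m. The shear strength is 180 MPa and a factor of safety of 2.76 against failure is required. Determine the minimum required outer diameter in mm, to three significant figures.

τ_allow = 180/2.76 = 65.22 MPa.
For a hollow shaft τ = 16T/[πd_o³(1−k⁴)] with k = 0.75, so 1−k⁴ = 0.6836.
d_o³ = 16T/[π τ_allow (1−k⁴)] = 16×1.1100×10^7/(π×65.22×0.6836) = 1.268×10^6 mm³.
d_o = 108.2 mm.

d_o = 108 mm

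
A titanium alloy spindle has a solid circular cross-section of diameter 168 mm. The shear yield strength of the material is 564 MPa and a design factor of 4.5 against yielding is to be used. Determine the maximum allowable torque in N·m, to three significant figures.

T_allow = 1.17×10^5 N·m

τ_allow = 564/4.5 = 125.3 MPa.
For a solid shaft T_allow = τ_allow·πd³/16; πd³/16 = π×168³/16 = 931000 mm³.
T_allow = 125.3×931000 = 1.167×10^8 N·mm = 116700 N·m.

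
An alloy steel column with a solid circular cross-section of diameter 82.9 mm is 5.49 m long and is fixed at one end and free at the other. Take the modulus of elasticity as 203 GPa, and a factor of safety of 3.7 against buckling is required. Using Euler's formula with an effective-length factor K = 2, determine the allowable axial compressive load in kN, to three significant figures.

P_allow = 10.4 kN

I = πd⁴/64 = π×82.9⁴/64 = 2.318×10^6 mm⁴.
Effective length L_e = KL = 2×5.49 m = 10980 mm.
Euler critical load P_cr = π²EI/L_e² = π²×203000×2.318×10^6/10980² = 38530 N.
P_allow = P_cr/n = 38530/3.7 = 10410 N.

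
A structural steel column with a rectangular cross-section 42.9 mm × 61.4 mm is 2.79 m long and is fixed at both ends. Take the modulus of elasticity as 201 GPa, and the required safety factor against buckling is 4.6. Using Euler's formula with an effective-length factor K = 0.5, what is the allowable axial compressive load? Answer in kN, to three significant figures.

P_allow = 89.5 kN

Buckling occurs about the weak axis: I_min = h·b³/12 = 61.4×42.9³/12 = 404000 mm⁴ (b = 42.9 mm is the smaller dimension).
Effective length L_e = KL = 0.5×2.79 m = 1395 mm.
Euler critical load P_cr = π²EI/L_e² = π²×201000×404000/1395² = 411800 N.
P_allow = P_cr/n = 411800/4.6 = 89530 N.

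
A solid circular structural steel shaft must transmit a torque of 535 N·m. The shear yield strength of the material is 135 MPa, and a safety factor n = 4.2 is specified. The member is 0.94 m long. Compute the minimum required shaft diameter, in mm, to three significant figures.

Allowable shear stress τ_allow = 135/4.2 = 32.14 MPa.
For a solid shaft τ = 16T/(πd³), so d³ = 16T/(π τ_allow) = 16×535000/(π×32.14) = 84770 mm³.
d = (84770)^(1/3) = 43.93 mm.

d = 43.9 mm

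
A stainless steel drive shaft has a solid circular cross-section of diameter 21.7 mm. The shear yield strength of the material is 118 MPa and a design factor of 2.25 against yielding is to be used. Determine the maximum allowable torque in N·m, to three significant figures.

τ_allow = 118/2.25 = 52.44 MPa.
For a solid shaft T_allow = τ_allow·πd³/16; πd³/16 = π×21.7³/16 = 2006 mm³.
T_allow = 52.44×2006 = 105200 N·mm = 105.2 N·m.

T_allow = 105 N·m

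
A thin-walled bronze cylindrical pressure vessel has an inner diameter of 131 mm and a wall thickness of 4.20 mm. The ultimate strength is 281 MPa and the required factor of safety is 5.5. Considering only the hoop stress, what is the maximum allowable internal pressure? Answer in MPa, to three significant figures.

p_allow = 3.28 MPa

σ_allow = 281/5.5 = 51.09 MPa.
σ_h = pD/(2t) → p_allow = 2σ_allow t/D = 2×51.09×4.20/131 = 3.276 MPa.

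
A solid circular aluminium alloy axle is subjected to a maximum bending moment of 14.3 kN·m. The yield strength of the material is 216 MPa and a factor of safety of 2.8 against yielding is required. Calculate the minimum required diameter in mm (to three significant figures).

d = 124 mm

σ_allow = 216/2.8 = 77.14 MPa.
For a solid circular section σ = 32M/(πd³), so d³ = 32M/(π σ_allow) = 32×1.4300×10^7/(π×77.14) = 1.888×10^6 mm³.
d = 123.6 mm.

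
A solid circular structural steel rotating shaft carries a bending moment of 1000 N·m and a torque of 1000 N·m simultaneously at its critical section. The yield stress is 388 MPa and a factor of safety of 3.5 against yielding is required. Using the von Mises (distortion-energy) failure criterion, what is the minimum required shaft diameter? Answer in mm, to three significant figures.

d = 49.5 mm

σ_allow = σ_y/n = 388/3.5 = 110.9 MPa.
For a solid shaft σ_b = 32M/(πd³) and τ = 16T/(πd³), so the von Mises stress is σ' = (16/πd³)·√(4M²+3T²).
√(4M²+3T²) = √(4×(1.000×10^6)² + 3×(1.000×10^6)²) = 2.646×10^6 N·mm.
d³ = 16×2.646×10^6/(π×110.9) = 121600 mm³.
d = 49.54 mm.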